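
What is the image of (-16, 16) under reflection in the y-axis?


Reflection across y-axis: (x, y) -> (-x, y)
(-16, 16) -> (16, 16)

(16, 16)


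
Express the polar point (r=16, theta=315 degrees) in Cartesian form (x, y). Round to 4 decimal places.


x = 16 * cos(315) = 11.3137
y = 16 * sin(315) = -11.3137

(11.3137, -11.3137)


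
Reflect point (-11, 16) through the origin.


Reflection through origin: (x, y) -> (-x, -y)
(-11, 16) -> (11, -16)

(11, -16)


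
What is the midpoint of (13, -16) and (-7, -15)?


Midpoint = ((13+-7)/2, (-16+-15)/2) = (3, -15.5)

(3, -15.5)


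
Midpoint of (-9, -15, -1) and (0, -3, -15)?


Midpoint = ((-9+0)/2, (-15+-3)/2, (-1+-15)/2) = (-4.5, -9, -8)

(-4.5, -9, -8)


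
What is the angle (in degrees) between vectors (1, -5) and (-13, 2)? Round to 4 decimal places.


dot = 1*-13 + -5*2 = -23
|u| = 5.099, |v| = 13.1529
cos(angle) = -0.3429
angle = 110.0561 degrees

110.0561 degrees


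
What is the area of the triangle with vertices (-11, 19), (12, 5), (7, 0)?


Area = |x1(y2-y3) + x2(y3-y1) + x3(y1-y2)| / 2
= |-11*(5-0) + 12*(0-19) + 7*(19-5)| / 2
= 92.5

92.5


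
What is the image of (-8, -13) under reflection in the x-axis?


Reflection across x-axis: (x, y) -> (x, -y)
(-8, -13) -> (-8, 13)

(-8, 13)


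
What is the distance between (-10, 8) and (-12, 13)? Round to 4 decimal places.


d = sqrt((-12--10)^2 + (13-8)^2) = 5.3852

5.3852


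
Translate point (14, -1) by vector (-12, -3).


Translation: (x+dx, y+dy) = (14+-12, -1+-3) = (2, -4)

(2, -4)


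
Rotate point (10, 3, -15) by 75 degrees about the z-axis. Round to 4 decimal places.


x' = 10*cos(75) - 3*sin(75) = -0.3096
y' = 10*sin(75) + 3*cos(75) = 10.4357
z' = -15

(-0.3096, 10.4357, -15)


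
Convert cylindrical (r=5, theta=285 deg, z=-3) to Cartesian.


x = 5 * cos(285) = 1.2941
y = 5 * sin(285) = -4.8296
z = -3

(1.2941, -4.8296, -3)


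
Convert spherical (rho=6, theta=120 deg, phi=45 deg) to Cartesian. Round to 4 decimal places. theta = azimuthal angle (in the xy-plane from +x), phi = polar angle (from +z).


x = 6 * sin(45) * cos(120) = -2.1213
y = 6 * sin(45) * sin(120) = 3.6742
z = 6 * cos(45) = 4.2426

(-2.1213, 3.6742, 4.2426)


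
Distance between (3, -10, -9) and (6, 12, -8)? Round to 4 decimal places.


d = sqrt((6-3)^2 + (12--10)^2 + (-8--9)^2) = 22.2261

22.2261


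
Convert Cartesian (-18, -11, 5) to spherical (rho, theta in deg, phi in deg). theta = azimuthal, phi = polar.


rho = sqrt((-18)^2 + (-11)^2 + 5^2) = 21.6795
theta = atan2(-11, -18) = 211.4296 deg
phi = acos(5/21.6795) = 76.6657 deg

rho = 21.6795, theta = 211.4296 deg, phi = 76.6657 deg


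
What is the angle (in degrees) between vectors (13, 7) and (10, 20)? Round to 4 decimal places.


dot = 13*10 + 7*20 = 270
|u| = 14.7648, |v| = 22.3607
cos(angle) = 0.8178
angle = 35.1342 degrees

35.1342 degrees


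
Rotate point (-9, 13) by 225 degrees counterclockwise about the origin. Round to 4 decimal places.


x' = -9*cos(225) - 13*sin(225) = 15.5563
y' = -9*sin(225) + 13*cos(225) = -2.8284

(15.5563, -2.8284)


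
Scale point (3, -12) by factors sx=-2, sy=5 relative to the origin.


Scaling: (x*sx, y*sy) = (3*-2, -12*5) = (-6, -60)

(-6, -60)


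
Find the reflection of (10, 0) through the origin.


Reflection through origin: (x, y) -> (-x, -y)
(10, 0) -> (-10, 0)

(-10, 0)


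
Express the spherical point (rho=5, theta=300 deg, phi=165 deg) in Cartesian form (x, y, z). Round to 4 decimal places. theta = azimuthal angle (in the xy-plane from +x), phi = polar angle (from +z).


x = 5 * sin(165) * cos(300) = 0.647
y = 5 * sin(165) * sin(300) = -1.1207
z = 5 * cos(165) = -4.8296

(0.647, -1.1207, -4.8296)


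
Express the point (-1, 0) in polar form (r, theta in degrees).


r = sqrt((-1)^2 + 0^2) = 1
theta = atan2(0, -1) = 180 degrees

r = 1, theta = 180 degrees


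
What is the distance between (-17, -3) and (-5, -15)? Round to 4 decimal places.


d = sqrt((-5--17)^2 + (-15--3)^2) = 16.9706

16.9706


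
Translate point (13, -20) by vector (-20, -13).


Translation: (x+dx, y+dy) = (13+-20, -20+-13) = (-7, -33)

(-7, -33)


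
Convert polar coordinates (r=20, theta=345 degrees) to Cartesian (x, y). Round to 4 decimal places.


x = 20 * cos(345) = 19.3185
y = 20 * sin(345) = -5.1764

(19.3185, -5.1764)


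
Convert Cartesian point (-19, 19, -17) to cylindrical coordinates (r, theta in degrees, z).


r = sqrt((-19)^2 + 19^2) = 26.8701
theta = atan2(19, -19) = 135 deg
z = -17

r = 26.8701, theta = 135 deg, z = -17


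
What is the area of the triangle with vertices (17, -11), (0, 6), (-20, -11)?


Area = |x1(y2-y3) + x2(y3-y1) + x3(y1-y2)| / 2
= |17*(6--11) + 0*(-11--11) + -20*(-11-6)| / 2
= 314.5

314.5


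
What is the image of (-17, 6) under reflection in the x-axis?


Reflection across x-axis: (x, y) -> (x, -y)
(-17, 6) -> (-17, -6)

(-17, -6)


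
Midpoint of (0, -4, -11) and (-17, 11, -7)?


Midpoint = ((0+-17)/2, (-4+11)/2, (-11+-7)/2) = (-8.5, 3.5, -9)

(-8.5, 3.5, -9)


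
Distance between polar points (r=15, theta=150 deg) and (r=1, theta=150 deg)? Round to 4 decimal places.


d = sqrt(r1^2 + r2^2 - 2*r1*r2*cos(t2-t1))
d = sqrt(15^2 + 1^2 - 2*15*1*cos(150-150)) = 14

14


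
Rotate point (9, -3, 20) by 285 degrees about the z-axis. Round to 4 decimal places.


x' = 9*cos(285) - -3*sin(285) = -0.5684
y' = 9*sin(285) + -3*cos(285) = -9.4698
z' = 20

(-0.5684, -9.4698, 20)


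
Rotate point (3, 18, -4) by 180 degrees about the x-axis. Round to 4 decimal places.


x' = 3
y' = 18*cos(180) - -4*sin(180) = -18
z' = 18*sin(180) + -4*cos(180) = 4

(3, -18, 4)


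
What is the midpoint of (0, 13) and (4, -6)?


Midpoint = ((0+4)/2, (13+-6)/2) = (2, 3.5)

(2, 3.5)


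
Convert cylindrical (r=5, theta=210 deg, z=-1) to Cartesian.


x = 5 * cos(210) = -4.3301
y = 5 * sin(210) = -2.5
z = -1

(-4.3301, -2.5, -1)


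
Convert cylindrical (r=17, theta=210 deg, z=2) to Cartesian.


x = 17 * cos(210) = -14.7224
y = 17 * sin(210) = -8.5
z = 2

(-14.7224, -8.5, 2)


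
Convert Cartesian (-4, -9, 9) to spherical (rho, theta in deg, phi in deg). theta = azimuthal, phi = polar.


rho = sqrt((-4)^2 + (-9)^2 + 9^2) = 13.3417
theta = atan2(-9, -4) = 246.0375 deg
phi = acos(9/13.3417) = 47.5786 deg

rho = 13.3417, theta = 246.0375 deg, phi = 47.5786 deg


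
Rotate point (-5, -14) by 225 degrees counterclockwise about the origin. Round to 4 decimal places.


x' = -5*cos(225) - -14*sin(225) = -6.364
y' = -5*sin(225) + -14*cos(225) = 13.435

(-6.364, 13.435)


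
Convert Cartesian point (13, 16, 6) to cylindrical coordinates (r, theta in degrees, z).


r = sqrt(13^2 + 16^2) = 20.6155
theta = atan2(16, 13) = 50.9061 deg
z = 6

r = 20.6155, theta = 50.9061 deg, z = 6


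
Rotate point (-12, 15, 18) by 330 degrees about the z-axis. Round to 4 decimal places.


x' = -12*cos(330) - 15*sin(330) = -2.8923
y' = -12*sin(330) + 15*cos(330) = 18.9904
z' = 18

(-2.8923, 18.9904, 18)


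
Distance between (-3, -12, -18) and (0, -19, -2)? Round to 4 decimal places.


d = sqrt((0--3)^2 + (-19--12)^2 + (-2--18)^2) = 17.72

17.72


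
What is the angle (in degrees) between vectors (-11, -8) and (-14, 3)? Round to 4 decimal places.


dot = -11*-14 + -8*3 = 130
|u| = 13.6015, |v| = 14.3178
cos(angle) = 0.6675
angle = 48.1221 degrees

48.1221 degrees


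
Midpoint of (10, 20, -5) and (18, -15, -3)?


Midpoint = ((10+18)/2, (20+-15)/2, (-5+-3)/2) = (14, 2.5, -4)

(14, 2.5, -4)


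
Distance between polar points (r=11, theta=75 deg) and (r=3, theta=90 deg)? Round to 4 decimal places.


d = sqrt(r1^2 + r2^2 - 2*r1*r2*cos(t2-t1))
d = sqrt(11^2 + 3^2 - 2*11*3*cos(90-75)) = 8.1393

8.1393


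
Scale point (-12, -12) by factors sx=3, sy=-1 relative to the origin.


Scaling: (x*sx, y*sy) = (-12*3, -12*-1) = (-36, 12)

(-36, 12)


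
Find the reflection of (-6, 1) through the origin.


Reflection through origin: (x, y) -> (-x, -y)
(-6, 1) -> (6, -1)

(6, -1)


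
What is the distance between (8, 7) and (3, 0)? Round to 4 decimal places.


d = sqrt((3-8)^2 + (0-7)^2) = 8.6023

8.6023


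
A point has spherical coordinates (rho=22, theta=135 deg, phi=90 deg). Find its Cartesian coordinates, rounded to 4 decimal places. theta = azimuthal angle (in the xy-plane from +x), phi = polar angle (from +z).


x = 22 * sin(90) * cos(135) = -15.5563
y = 22 * sin(90) * sin(135) = 15.5563
z = 22 * cos(90) = 0

(-15.5563, 15.5563, 0)


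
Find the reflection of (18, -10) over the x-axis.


Reflection across x-axis: (x, y) -> (x, -y)
(18, -10) -> (18, 10)

(18, 10)


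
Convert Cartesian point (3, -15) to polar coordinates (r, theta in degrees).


r = sqrt(3^2 + (-15)^2) = 15.2971
theta = atan2(-15, 3) = 281.3099 degrees

r = 15.2971, theta = 281.3099 degrees


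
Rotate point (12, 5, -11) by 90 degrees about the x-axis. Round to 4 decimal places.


x' = 12
y' = 5*cos(90) - -11*sin(90) = 11
z' = 5*sin(90) + -11*cos(90) = 5

(12, 11, 5)


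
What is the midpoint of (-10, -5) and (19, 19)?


Midpoint = ((-10+19)/2, (-5+19)/2) = (4.5, 7)

(4.5, 7)


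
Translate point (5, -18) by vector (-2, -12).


Translation: (x+dx, y+dy) = (5+-2, -18+-12) = (3, -30)

(3, -30)


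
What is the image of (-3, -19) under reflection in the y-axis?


Reflection across y-axis: (x, y) -> (-x, y)
(-3, -19) -> (3, -19)

(3, -19)


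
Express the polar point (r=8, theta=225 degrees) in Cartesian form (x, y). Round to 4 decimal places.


x = 8 * cos(225) = -5.6569
y = 8 * sin(225) = -5.6569

(-5.6569, -5.6569)


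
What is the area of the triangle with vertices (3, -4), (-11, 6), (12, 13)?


Area = |x1(y2-y3) + x2(y3-y1) + x3(y1-y2)| / 2
= |3*(6-13) + -11*(13--4) + 12*(-4-6)| / 2
= 164

164


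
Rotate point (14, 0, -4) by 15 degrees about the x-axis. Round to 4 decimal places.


x' = 14
y' = 0*cos(15) - -4*sin(15) = 1.0353
z' = 0*sin(15) + -4*cos(15) = -3.8637

(14, 1.0353, -3.8637)


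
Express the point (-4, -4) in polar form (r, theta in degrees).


r = sqrt((-4)^2 + (-4)^2) = 5.6569
theta = atan2(-4, -4) = 225 degrees

r = 5.6569, theta = 225 degrees


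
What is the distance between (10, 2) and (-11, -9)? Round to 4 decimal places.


d = sqrt((-11-10)^2 + (-9-2)^2) = 23.7065

23.7065


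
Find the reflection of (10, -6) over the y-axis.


Reflection across y-axis: (x, y) -> (-x, y)
(10, -6) -> (-10, -6)

(-10, -6)


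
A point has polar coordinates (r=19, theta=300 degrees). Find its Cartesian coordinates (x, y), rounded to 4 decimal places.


x = 19 * cos(300) = 9.5
y = 19 * sin(300) = -16.4545

(9.5, -16.4545)


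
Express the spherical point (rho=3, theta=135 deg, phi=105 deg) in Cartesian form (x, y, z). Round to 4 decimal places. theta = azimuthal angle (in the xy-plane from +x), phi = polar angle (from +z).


x = 3 * sin(105) * cos(135) = -2.049
y = 3 * sin(105) * sin(135) = 2.049
z = 3 * cos(105) = -0.7765

(-2.049, 2.049, -0.7765)


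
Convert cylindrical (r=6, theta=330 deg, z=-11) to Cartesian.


x = 6 * cos(330) = 5.1962
y = 6 * sin(330) = -3
z = -11

(5.1962, -3, -11)


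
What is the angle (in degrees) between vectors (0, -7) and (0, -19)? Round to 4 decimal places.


dot = 0*0 + -7*-19 = 133
|u| = 7, |v| = 19
cos(angle) = 1
angle = 0 degrees

0 degrees


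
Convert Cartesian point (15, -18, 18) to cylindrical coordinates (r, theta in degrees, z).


r = sqrt(15^2 + (-18)^2) = 23.4307
theta = atan2(-18, 15) = 309.8056 deg
z = 18

r = 23.4307, theta = 309.8056 deg, z = 18


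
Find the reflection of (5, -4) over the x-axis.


Reflection across x-axis: (x, y) -> (x, -y)
(5, -4) -> (5, 4)

(5, 4)


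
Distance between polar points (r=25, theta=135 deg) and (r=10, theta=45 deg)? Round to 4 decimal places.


d = sqrt(r1^2 + r2^2 - 2*r1*r2*cos(t2-t1))
d = sqrt(25^2 + 10^2 - 2*25*10*cos(45-135)) = 26.9258

26.9258


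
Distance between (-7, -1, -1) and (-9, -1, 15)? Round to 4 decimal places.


d = sqrt((-9--7)^2 + (-1--1)^2 + (15--1)^2) = 16.1245

16.1245


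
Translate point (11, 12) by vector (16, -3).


Translation: (x+dx, y+dy) = (11+16, 12+-3) = (27, 9)

(27, 9)


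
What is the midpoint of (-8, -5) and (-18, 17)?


Midpoint = ((-8+-18)/2, (-5+17)/2) = (-13, 6)

(-13, 6)


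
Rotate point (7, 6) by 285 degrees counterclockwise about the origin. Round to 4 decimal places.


x' = 7*cos(285) - 6*sin(285) = 7.6073
y' = 7*sin(285) + 6*cos(285) = -5.2086

(7.6073, -5.2086)


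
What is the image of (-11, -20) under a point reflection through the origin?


Reflection through origin: (x, y) -> (-x, -y)
(-11, -20) -> (11, 20)

(11, 20)


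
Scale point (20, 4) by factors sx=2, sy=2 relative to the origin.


Scaling: (x*sx, y*sy) = (20*2, 4*2) = (40, 8)

(40, 8)


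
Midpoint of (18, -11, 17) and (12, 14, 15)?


Midpoint = ((18+12)/2, (-11+14)/2, (17+15)/2) = (15, 1.5, 16)

(15, 1.5, 16)


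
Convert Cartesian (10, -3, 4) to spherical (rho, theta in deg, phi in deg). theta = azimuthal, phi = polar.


rho = sqrt(10^2 + (-3)^2 + 4^2) = 11.1803
theta = atan2(-3, 10) = 343.3008 deg
phi = acos(4/11.1803) = 69.0366 deg

rho = 11.1803, theta = 343.3008 deg, phi = 69.0366 deg


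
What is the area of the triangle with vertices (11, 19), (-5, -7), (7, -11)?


Area = |x1(y2-y3) + x2(y3-y1) + x3(y1-y2)| / 2
= |11*(-7--11) + -5*(-11-19) + 7*(19--7)| / 2
= 188

188


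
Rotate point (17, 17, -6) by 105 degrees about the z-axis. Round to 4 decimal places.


x' = 17*cos(105) - 17*sin(105) = -20.8207
y' = 17*sin(105) + 17*cos(105) = 12.0208
z' = -6

(-20.8207, 12.0208, -6)


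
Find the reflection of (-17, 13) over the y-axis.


Reflection across y-axis: (x, y) -> (-x, y)
(-17, 13) -> (17, 13)

(17, 13)


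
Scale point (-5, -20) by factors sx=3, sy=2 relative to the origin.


Scaling: (x*sx, y*sy) = (-5*3, -20*2) = (-15, -40)

(-15, -40)


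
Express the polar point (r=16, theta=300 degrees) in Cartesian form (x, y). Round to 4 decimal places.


x = 16 * cos(300) = 8
y = 16 * sin(300) = -13.8564

(8, -13.8564)


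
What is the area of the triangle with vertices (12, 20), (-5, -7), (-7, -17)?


Area = |x1(y2-y3) + x2(y3-y1) + x3(y1-y2)| / 2
= |12*(-7--17) + -5*(-17-20) + -7*(20--7)| / 2
= 58

58


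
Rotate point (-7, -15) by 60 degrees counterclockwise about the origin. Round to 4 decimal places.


x' = -7*cos(60) - -15*sin(60) = 9.4904
y' = -7*sin(60) + -15*cos(60) = -13.5622

(9.4904, -13.5622)


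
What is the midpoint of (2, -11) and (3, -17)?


Midpoint = ((2+3)/2, (-11+-17)/2) = (2.5, -14)

(2.5, -14)


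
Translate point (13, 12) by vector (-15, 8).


Translation: (x+dx, y+dy) = (13+-15, 12+8) = (-2, 20)

(-2, 20)


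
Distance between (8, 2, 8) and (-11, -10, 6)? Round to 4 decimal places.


d = sqrt((-11-8)^2 + (-10-2)^2 + (6-8)^2) = 22.561

22.561


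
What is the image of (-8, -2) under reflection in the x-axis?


Reflection across x-axis: (x, y) -> (x, -y)
(-8, -2) -> (-8, 2)

(-8, 2)


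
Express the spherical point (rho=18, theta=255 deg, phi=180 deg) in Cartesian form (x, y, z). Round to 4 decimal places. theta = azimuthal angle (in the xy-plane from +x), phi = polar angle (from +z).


x = 18 * sin(180) * cos(255) = 0
y = 18 * sin(180) * sin(255) = 0
z = 18 * cos(180) = -18

(0, 0, -18)


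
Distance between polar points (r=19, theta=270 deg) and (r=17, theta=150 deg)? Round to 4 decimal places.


d = sqrt(r1^2 + r2^2 - 2*r1*r2*cos(t2-t1))
d = sqrt(19^2 + 17^2 - 2*19*17*cos(150-270)) = 31.1929

31.1929


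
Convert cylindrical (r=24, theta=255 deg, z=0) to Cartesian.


x = 24 * cos(255) = -6.2117
y = 24 * sin(255) = -23.1822
z = 0

(-6.2117, -23.1822, 0)


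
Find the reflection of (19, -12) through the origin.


Reflection through origin: (x, y) -> (-x, -y)
(19, -12) -> (-19, 12)

(-19, 12)


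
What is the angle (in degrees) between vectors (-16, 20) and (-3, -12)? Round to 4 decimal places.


dot = -16*-3 + 20*-12 = -192
|u| = 25.6125, |v| = 12.3693
cos(angle) = -0.606
angle = 127.3039 degrees

127.3039 degrees


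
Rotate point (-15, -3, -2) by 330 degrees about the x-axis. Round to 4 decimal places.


x' = -15
y' = -3*cos(330) - -2*sin(330) = -3.5981
z' = -3*sin(330) + -2*cos(330) = -0.2321

(-15, -3.5981, -0.2321)


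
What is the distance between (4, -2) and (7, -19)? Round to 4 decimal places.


d = sqrt((7-4)^2 + (-19--2)^2) = 17.2627

17.2627


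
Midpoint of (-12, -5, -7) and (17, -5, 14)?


Midpoint = ((-12+17)/2, (-5+-5)/2, (-7+14)/2) = (2.5, -5, 3.5)

(2.5, -5, 3.5)


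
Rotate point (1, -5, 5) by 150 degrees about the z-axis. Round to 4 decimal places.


x' = 1*cos(150) - -5*sin(150) = 1.634
y' = 1*sin(150) + -5*cos(150) = 4.8301
z' = 5

(1.634, 4.8301, 5)


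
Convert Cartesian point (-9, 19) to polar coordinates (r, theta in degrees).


r = sqrt((-9)^2 + 19^2) = 21.0238
theta = atan2(19, -9) = 115.3462 degrees

r = 21.0238, theta = 115.3462 degrees


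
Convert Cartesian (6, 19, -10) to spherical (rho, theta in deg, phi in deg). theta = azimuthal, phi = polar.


rho = sqrt(6^2 + 19^2 + (-10)^2) = 22.2935
theta = atan2(19, 6) = 72.4744 deg
phi = acos(-10/22.2935) = 116.6514 deg

rho = 22.2935, theta = 72.4744 deg, phi = 116.6514 deg


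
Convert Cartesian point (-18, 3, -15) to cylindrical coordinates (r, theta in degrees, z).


r = sqrt((-18)^2 + 3^2) = 18.2483
theta = atan2(3, -18) = 170.5377 deg
z = -15

r = 18.2483, theta = 170.5377 deg, z = -15


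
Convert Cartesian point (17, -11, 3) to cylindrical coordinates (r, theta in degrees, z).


r = sqrt(17^2 + (-11)^2) = 20.2485
theta = atan2(-11, 17) = 327.0948 deg
z = 3

r = 20.2485, theta = 327.0948 deg, z = 3


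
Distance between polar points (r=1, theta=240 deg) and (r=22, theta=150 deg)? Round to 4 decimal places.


d = sqrt(r1^2 + r2^2 - 2*r1*r2*cos(t2-t1))
d = sqrt(1^2 + 22^2 - 2*1*22*cos(150-240)) = 22.0227

22.0227


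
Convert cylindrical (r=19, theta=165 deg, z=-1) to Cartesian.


x = 19 * cos(165) = -18.3526
y = 19 * sin(165) = 4.9176
z = -1

(-18.3526, 4.9176, -1)


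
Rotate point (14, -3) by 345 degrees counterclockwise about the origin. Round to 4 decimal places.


x' = 14*cos(345) - -3*sin(345) = 12.7465
y' = 14*sin(345) + -3*cos(345) = -6.5212

(12.7465, -6.5212)


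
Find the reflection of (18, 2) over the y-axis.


Reflection across y-axis: (x, y) -> (-x, y)
(18, 2) -> (-18, 2)

(-18, 2)


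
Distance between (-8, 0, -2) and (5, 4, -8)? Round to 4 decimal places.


d = sqrt((5--8)^2 + (4-0)^2 + (-8--2)^2) = 14.8661

14.8661


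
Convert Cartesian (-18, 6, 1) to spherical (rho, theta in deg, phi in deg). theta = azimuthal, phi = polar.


rho = sqrt((-18)^2 + 6^2 + 1^2) = 19
theta = atan2(6, -18) = 161.5651 deg
phi = acos(1/19) = 86.983 deg

rho = 19, theta = 161.5651 deg, phi = 86.983 deg


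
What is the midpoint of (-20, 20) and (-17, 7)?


Midpoint = ((-20+-17)/2, (20+7)/2) = (-18.5, 13.5)

(-18.5, 13.5)


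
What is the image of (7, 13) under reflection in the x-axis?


Reflection across x-axis: (x, y) -> (x, -y)
(7, 13) -> (7, -13)

(7, -13)


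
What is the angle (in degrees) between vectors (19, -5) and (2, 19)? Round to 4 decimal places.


dot = 19*2 + -5*19 = -57
|u| = 19.6469, |v| = 19.105
cos(angle) = -0.1519
angle = 98.7346 degrees

98.7346 degrees


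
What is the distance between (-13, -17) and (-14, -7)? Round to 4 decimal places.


d = sqrt((-14--13)^2 + (-7--17)^2) = 10.0499

10.0499


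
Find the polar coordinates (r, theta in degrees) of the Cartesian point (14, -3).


r = sqrt(14^2 + (-3)^2) = 14.3178
theta = atan2(-3, 14) = 347.9052 degrees

r = 14.3178, theta = 347.9052 degrees


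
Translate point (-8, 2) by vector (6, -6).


Translation: (x+dx, y+dy) = (-8+6, 2+-6) = (-2, -4)

(-2, -4)


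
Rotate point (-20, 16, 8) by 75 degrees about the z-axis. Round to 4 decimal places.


x' = -20*cos(75) - 16*sin(75) = -20.6312
y' = -20*sin(75) + 16*cos(75) = -15.1774
z' = 8

(-20.6312, -15.1774, 8)


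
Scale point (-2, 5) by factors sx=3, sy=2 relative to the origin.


Scaling: (x*sx, y*sy) = (-2*3, 5*2) = (-6, 10)

(-6, 10)


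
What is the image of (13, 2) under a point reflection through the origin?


Reflection through origin: (x, y) -> (-x, -y)
(13, 2) -> (-13, -2)

(-13, -2)


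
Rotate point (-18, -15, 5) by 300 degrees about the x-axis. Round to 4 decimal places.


x' = -18
y' = -15*cos(300) - 5*sin(300) = -3.1699
z' = -15*sin(300) + 5*cos(300) = 15.4904

(-18, -3.1699, 15.4904)


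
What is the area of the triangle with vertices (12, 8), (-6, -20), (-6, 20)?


Area = |x1(y2-y3) + x2(y3-y1) + x3(y1-y2)| / 2
= |12*(-20-20) + -6*(20-8) + -6*(8--20)| / 2
= 360

360


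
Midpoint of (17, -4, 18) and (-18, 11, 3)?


Midpoint = ((17+-18)/2, (-4+11)/2, (18+3)/2) = (-0.5, 3.5, 10.5)

(-0.5, 3.5, 10.5)


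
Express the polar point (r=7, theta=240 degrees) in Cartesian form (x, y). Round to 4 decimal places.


x = 7 * cos(240) = -3.5
y = 7 * sin(240) = -6.0622

(-3.5, -6.0622)


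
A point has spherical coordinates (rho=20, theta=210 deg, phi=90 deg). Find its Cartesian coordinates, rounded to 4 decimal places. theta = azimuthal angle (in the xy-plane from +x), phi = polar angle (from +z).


x = 20 * sin(90) * cos(210) = -17.3205
y = 20 * sin(90) * sin(210) = -10
z = 20 * cos(90) = 0

(-17.3205, -10, 0)


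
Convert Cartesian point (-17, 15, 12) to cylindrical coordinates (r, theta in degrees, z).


r = sqrt((-17)^2 + 15^2) = 22.6716
theta = atan2(15, -17) = 138.5763 deg
z = 12

r = 22.6716, theta = 138.5763 deg, z = 12


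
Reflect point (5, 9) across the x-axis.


Reflection across x-axis: (x, y) -> (x, -y)
(5, 9) -> (5, -9)

(5, -9)


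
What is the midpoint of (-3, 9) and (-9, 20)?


Midpoint = ((-3+-9)/2, (9+20)/2) = (-6, 14.5)

(-6, 14.5)


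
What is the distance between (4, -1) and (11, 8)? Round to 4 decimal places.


d = sqrt((11-4)^2 + (8--1)^2) = 11.4018

11.4018


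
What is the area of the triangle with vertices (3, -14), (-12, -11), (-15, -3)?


Area = |x1(y2-y3) + x2(y3-y1) + x3(y1-y2)| / 2
= |3*(-11--3) + -12*(-3--14) + -15*(-14--11)| / 2
= 55.5

55.5


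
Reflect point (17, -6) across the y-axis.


Reflection across y-axis: (x, y) -> (-x, y)
(17, -6) -> (-17, -6)

(-17, -6)


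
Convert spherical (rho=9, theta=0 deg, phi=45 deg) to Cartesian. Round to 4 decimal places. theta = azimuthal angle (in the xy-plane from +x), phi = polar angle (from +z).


x = 9 * sin(45) * cos(0) = 6.364
y = 9 * sin(45) * sin(0) = 0
z = 9 * cos(45) = 6.364

(6.364, 0, 6.364)


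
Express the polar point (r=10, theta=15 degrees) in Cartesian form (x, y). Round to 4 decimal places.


x = 10 * cos(15) = 9.6593
y = 10 * sin(15) = 2.5882

(9.6593, 2.5882)


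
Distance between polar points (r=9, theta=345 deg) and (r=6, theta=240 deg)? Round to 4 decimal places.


d = sqrt(r1^2 + r2^2 - 2*r1*r2*cos(t2-t1))
d = sqrt(9^2 + 6^2 - 2*9*6*cos(240-345)) = 12.0396

12.0396


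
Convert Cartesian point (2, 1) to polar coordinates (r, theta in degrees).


r = sqrt(2^2 + 1^2) = 2.2361
theta = atan2(1, 2) = 26.5651 degrees

r = 2.2361, theta = 26.5651 degrees


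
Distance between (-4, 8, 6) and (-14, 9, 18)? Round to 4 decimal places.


d = sqrt((-14--4)^2 + (9-8)^2 + (18-6)^2) = 15.6525

15.6525


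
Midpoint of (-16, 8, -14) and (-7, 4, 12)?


Midpoint = ((-16+-7)/2, (8+4)/2, (-14+12)/2) = (-11.5, 6, -1)

(-11.5, 6, -1)


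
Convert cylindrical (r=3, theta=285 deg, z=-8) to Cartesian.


x = 3 * cos(285) = 0.7765
y = 3 * sin(285) = -2.8978
z = -8

(0.7765, -2.8978, -8)


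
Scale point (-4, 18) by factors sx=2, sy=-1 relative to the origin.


Scaling: (x*sx, y*sy) = (-4*2, 18*-1) = (-8, -18)

(-8, -18)


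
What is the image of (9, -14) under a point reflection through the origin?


Reflection through origin: (x, y) -> (-x, -y)
(9, -14) -> (-9, 14)

(-9, 14)


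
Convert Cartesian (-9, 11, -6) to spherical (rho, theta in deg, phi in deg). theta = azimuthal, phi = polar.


rho = sqrt((-9)^2 + 11^2 + (-6)^2) = 15.4272
theta = atan2(11, -9) = 129.2894 deg
phi = acos(-6/15.4272) = 112.8875 deg

rho = 15.4272, theta = 129.2894 deg, phi = 112.8875 deg


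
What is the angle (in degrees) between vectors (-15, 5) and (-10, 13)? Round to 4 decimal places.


dot = -15*-10 + 5*13 = 215
|u| = 15.8114, |v| = 16.4012
cos(angle) = 0.8291
angle = 33.9965 degrees

33.9965 degrees


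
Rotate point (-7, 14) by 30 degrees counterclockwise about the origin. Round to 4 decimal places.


x' = -7*cos(30) - 14*sin(30) = -13.0622
y' = -7*sin(30) + 14*cos(30) = 8.6244

(-13.0622, 8.6244)


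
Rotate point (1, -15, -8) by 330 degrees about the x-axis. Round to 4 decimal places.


x' = 1
y' = -15*cos(330) - -8*sin(330) = -16.9904
z' = -15*sin(330) + -8*cos(330) = 0.5718

(1, -16.9904, 0.5718)


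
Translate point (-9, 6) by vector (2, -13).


Translation: (x+dx, y+dy) = (-9+2, 6+-13) = (-7, -7)

(-7, -7)


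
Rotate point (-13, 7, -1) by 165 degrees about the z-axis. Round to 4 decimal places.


x' = -13*cos(165) - 7*sin(165) = 10.7453
y' = -13*sin(165) + 7*cos(165) = -10.1261
z' = -1

(10.7453, -10.1261, -1)


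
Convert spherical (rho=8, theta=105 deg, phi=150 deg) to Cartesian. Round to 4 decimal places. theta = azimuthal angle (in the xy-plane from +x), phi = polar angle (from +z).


x = 8 * sin(150) * cos(105) = -1.0353
y = 8 * sin(150) * sin(105) = 3.8637
z = 8 * cos(150) = -6.9282

(-1.0353, 3.8637, -6.9282)


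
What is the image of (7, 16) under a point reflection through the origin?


Reflection through origin: (x, y) -> (-x, -y)
(7, 16) -> (-7, -16)

(-7, -16)


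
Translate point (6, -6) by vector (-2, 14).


Translation: (x+dx, y+dy) = (6+-2, -6+14) = (4, 8)

(4, 8)


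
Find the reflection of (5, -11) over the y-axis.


Reflection across y-axis: (x, y) -> (-x, y)
(5, -11) -> (-5, -11)

(-5, -11)


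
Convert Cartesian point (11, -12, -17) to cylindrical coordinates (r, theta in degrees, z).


r = sqrt(11^2 + (-12)^2) = 16.2788
theta = atan2(-12, 11) = 312.5104 deg
z = -17

r = 16.2788, theta = 312.5104 deg, z = -17


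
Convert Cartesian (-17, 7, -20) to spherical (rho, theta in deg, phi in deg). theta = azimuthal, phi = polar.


rho = sqrt((-17)^2 + 7^2 + (-20)^2) = 27.1662
theta = atan2(7, -17) = 157.6199 deg
phi = acos(-20/27.1662) = 137.4096 deg

rho = 27.1662, theta = 157.6199 deg, phi = 137.4096 deg


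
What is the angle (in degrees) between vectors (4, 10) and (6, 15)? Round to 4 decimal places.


dot = 4*6 + 10*15 = 174
|u| = 10.7703, |v| = 16.1555
cos(angle) = 1
angle = 0 degrees

0 degrees


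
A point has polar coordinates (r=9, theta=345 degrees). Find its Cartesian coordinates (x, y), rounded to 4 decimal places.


x = 9 * cos(345) = 8.6933
y = 9 * sin(345) = -2.3294

(8.6933, -2.3294)


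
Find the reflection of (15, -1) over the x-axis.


Reflection across x-axis: (x, y) -> (x, -y)
(15, -1) -> (15, 1)

(15, 1)


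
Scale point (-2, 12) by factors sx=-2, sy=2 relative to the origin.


Scaling: (x*sx, y*sy) = (-2*-2, 12*2) = (4, 24)

(4, 24)


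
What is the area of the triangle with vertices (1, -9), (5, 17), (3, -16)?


Area = |x1(y2-y3) + x2(y3-y1) + x3(y1-y2)| / 2
= |1*(17--16) + 5*(-16--9) + 3*(-9-17)| / 2
= 40

40


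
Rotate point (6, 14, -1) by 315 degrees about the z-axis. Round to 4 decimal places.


x' = 6*cos(315) - 14*sin(315) = 14.1421
y' = 6*sin(315) + 14*cos(315) = 5.6569
z' = -1

(14.1421, 5.6569, -1)


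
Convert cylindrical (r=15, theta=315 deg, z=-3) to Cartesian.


x = 15 * cos(315) = 10.6066
y = 15 * sin(315) = -10.6066
z = -3

(10.6066, -10.6066, -3)


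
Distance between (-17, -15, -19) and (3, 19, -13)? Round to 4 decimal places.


d = sqrt((3--17)^2 + (19--15)^2 + (-13--19)^2) = 39.8999

39.8999


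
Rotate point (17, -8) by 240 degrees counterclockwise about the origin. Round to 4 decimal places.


x' = 17*cos(240) - -8*sin(240) = -15.4282
y' = 17*sin(240) + -8*cos(240) = -10.7224

(-15.4282, -10.7224)


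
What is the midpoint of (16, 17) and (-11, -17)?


Midpoint = ((16+-11)/2, (17+-17)/2) = (2.5, 0)

(2.5, 0)


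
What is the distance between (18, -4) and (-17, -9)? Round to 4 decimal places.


d = sqrt((-17-18)^2 + (-9--4)^2) = 35.3553

35.3553


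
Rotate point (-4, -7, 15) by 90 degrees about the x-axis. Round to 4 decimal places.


x' = -4
y' = -7*cos(90) - 15*sin(90) = -15
z' = -7*sin(90) + 15*cos(90) = -7

(-4, -15, -7)


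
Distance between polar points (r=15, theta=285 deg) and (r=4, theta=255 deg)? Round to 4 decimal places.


d = sqrt(r1^2 + r2^2 - 2*r1*r2*cos(t2-t1))
d = sqrt(15^2 + 4^2 - 2*15*4*cos(255-285)) = 11.708

11.708


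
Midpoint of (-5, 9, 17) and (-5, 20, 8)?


Midpoint = ((-5+-5)/2, (9+20)/2, (17+8)/2) = (-5, 14.5, 12.5)

(-5, 14.5, 12.5)


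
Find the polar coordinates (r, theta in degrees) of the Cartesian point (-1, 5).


r = sqrt((-1)^2 + 5^2) = 5.099
theta = atan2(5, -1) = 101.3099 degrees

r = 5.099, theta = 101.3099 degrees


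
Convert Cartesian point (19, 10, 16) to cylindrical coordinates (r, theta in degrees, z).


r = sqrt(19^2 + 10^2) = 21.4709
theta = atan2(10, 19) = 27.7585 deg
z = 16

r = 21.4709, theta = 27.7585 deg, z = 16


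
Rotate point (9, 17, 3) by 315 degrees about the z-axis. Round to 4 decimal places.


x' = 9*cos(315) - 17*sin(315) = 18.3848
y' = 9*sin(315) + 17*cos(315) = 5.6569
z' = 3

(18.3848, 5.6569, 3)


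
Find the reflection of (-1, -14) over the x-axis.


Reflection across x-axis: (x, y) -> (x, -y)
(-1, -14) -> (-1, 14)

(-1, 14)


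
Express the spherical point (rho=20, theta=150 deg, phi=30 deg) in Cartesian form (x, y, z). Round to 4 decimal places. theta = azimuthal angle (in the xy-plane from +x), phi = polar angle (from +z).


x = 20 * sin(30) * cos(150) = -8.6603
y = 20 * sin(30) * sin(150) = 5
z = 20 * cos(30) = 17.3205

(-8.6603, 5, 17.3205)


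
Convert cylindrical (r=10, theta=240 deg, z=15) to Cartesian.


x = 10 * cos(240) = -5
y = 10 * sin(240) = -8.6603
z = 15

(-5, -8.6603, 15)


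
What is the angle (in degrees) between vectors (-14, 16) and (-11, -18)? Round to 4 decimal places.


dot = -14*-11 + 16*-18 = -134
|u| = 21.2603, |v| = 21.095
cos(angle) = -0.2988
angle = 107.3845 degrees

107.3845 degrees


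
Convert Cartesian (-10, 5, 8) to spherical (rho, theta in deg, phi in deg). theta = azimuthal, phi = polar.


rho = sqrt((-10)^2 + 5^2 + 8^2) = 13.7477
theta = atan2(5, -10) = 153.4349 deg
phi = acos(8/13.7477) = 54.4147 deg

rho = 13.7477, theta = 153.4349 deg, phi = 54.4147 deg


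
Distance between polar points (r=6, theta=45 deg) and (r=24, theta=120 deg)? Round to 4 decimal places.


d = sqrt(r1^2 + r2^2 - 2*r1*r2*cos(t2-t1))
d = sqrt(6^2 + 24^2 - 2*6*24*cos(120-45)) = 23.1832

23.1832


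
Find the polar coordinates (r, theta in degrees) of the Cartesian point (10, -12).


r = sqrt(10^2 + (-12)^2) = 15.6205
theta = atan2(-12, 10) = 309.8056 degrees

r = 15.6205, theta = 309.8056 degrees


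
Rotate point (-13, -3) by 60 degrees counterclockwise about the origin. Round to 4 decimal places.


x' = -13*cos(60) - -3*sin(60) = -3.9019
y' = -13*sin(60) + -3*cos(60) = -12.7583

(-3.9019, -12.7583)


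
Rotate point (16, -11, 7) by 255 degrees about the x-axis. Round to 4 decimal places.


x' = 16
y' = -11*cos(255) - 7*sin(255) = 9.6085
z' = -11*sin(255) + 7*cos(255) = 8.8135

(16, 9.6085, 8.8135)


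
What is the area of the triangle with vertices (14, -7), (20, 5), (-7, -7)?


Area = |x1(y2-y3) + x2(y3-y1) + x3(y1-y2)| / 2
= |14*(5--7) + 20*(-7--7) + -7*(-7-5)| / 2
= 126

126


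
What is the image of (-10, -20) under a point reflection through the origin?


Reflection through origin: (x, y) -> (-x, -y)
(-10, -20) -> (10, 20)

(10, 20)


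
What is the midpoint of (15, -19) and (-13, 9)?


Midpoint = ((15+-13)/2, (-19+9)/2) = (1, -5)

(1, -5)


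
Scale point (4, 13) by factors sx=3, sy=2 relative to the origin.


Scaling: (x*sx, y*sy) = (4*3, 13*2) = (12, 26)

(12, 26)


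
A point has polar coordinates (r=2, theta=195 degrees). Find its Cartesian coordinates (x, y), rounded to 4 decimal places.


x = 2 * cos(195) = -1.9319
y = 2 * sin(195) = -0.5176

(-1.9319, -0.5176)


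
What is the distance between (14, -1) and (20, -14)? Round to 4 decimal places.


d = sqrt((20-14)^2 + (-14--1)^2) = 14.3178

14.3178


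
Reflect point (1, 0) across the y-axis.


Reflection across y-axis: (x, y) -> (-x, y)
(1, 0) -> (-1, 0)

(-1, 0)


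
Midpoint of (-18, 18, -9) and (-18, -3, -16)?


Midpoint = ((-18+-18)/2, (18+-3)/2, (-9+-16)/2) = (-18, 7.5, -12.5)

(-18, 7.5, -12.5)


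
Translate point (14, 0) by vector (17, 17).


Translation: (x+dx, y+dy) = (14+17, 0+17) = (31, 17)

(31, 17)


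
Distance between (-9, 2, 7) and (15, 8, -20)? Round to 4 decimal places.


d = sqrt((15--9)^2 + (8-2)^2 + (-20-7)^2) = 36.6197

36.6197


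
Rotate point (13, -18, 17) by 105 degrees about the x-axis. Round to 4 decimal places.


x' = 13
y' = -18*cos(105) - 17*sin(105) = -11.762
z' = -18*sin(105) + 17*cos(105) = -21.7866

(13, -11.762, -21.7866)


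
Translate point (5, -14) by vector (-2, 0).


Translation: (x+dx, y+dy) = (5+-2, -14+0) = (3, -14)

(3, -14)


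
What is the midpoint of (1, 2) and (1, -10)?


Midpoint = ((1+1)/2, (2+-10)/2) = (1, -4)

(1, -4)


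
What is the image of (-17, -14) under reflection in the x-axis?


Reflection across x-axis: (x, y) -> (x, -y)
(-17, -14) -> (-17, 14)

(-17, 14)


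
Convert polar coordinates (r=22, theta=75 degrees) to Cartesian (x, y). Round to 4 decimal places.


x = 22 * cos(75) = 5.694
y = 22 * sin(75) = 21.2504

(5.694, 21.2504)


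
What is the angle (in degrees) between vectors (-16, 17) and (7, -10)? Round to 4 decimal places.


dot = -16*7 + 17*-10 = -282
|u| = 23.3452, |v| = 12.2066
cos(angle) = -0.9896
angle = 171.7277 degrees

171.7277 degrees


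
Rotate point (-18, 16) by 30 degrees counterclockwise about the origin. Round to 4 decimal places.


x' = -18*cos(30) - 16*sin(30) = -23.5885
y' = -18*sin(30) + 16*cos(30) = 4.8564

(-23.5885, 4.8564)


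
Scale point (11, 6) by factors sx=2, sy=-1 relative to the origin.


Scaling: (x*sx, y*sy) = (11*2, 6*-1) = (22, -6)

(22, -6)


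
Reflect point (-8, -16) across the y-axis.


Reflection across y-axis: (x, y) -> (-x, y)
(-8, -16) -> (8, -16)

(8, -16)


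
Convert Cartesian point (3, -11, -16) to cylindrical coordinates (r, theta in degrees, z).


r = sqrt(3^2 + (-11)^2) = 11.4018
theta = atan2(-11, 3) = 285.2551 deg
z = -16

r = 11.4018, theta = 285.2551 deg, z = -16


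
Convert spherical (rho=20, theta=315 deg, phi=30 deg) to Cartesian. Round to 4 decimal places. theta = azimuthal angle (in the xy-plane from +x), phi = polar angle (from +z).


x = 20 * sin(30) * cos(315) = 7.0711
y = 20 * sin(30) * sin(315) = -7.0711
z = 20 * cos(30) = 17.3205

(7.0711, -7.0711, 17.3205)


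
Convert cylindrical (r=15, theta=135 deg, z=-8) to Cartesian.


x = 15 * cos(135) = -10.6066
y = 15 * sin(135) = 10.6066
z = -8

(-10.6066, 10.6066, -8)


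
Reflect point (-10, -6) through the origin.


Reflection through origin: (x, y) -> (-x, -y)
(-10, -6) -> (10, 6)

(10, 6)


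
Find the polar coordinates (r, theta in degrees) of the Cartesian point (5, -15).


r = sqrt(5^2 + (-15)^2) = 15.8114
theta = atan2(-15, 5) = 288.4349 degrees

r = 15.8114, theta = 288.4349 degrees


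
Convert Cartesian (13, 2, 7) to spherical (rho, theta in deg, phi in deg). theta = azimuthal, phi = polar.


rho = sqrt(13^2 + 2^2 + 7^2) = 14.8997
theta = atan2(2, 13) = 8.7462 deg
phi = acos(7/14.8997) = 61.9781 deg

rho = 14.8997, theta = 8.7462 deg, phi = 61.9781 deg


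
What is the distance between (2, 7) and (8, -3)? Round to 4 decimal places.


d = sqrt((8-2)^2 + (-3-7)^2) = 11.6619

11.6619


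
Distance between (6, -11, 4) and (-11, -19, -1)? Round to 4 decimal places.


d = sqrt((-11-6)^2 + (-19--11)^2 + (-1-4)^2) = 19.4422

19.4422


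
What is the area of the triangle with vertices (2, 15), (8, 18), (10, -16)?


Area = |x1(y2-y3) + x2(y3-y1) + x3(y1-y2)| / 2
= |2*(18--16) + 8*(-16-15) + 10*(15-18)| / 2
= 105

105


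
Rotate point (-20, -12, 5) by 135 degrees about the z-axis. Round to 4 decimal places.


x' = -20*cos(135) - -12*sin(135) = 22.6274
y' = -20*sin(135) + -12*cos(135) = -5.6569
z' = 5

(22.6274, -5.6569, 5)


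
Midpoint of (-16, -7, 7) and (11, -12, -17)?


Midpoint = ((-16+11)/2, (-7+-12)/2, (7+-17)/2) = (-2.5, -9.5, -5)

(-2.5, -9.5, -5)


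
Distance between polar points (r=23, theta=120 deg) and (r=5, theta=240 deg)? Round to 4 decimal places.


d = sqrt(r1^2 + r2^2 - 2*r1*r2*cos(t2-t1))
d = sqrt(23^2 + 5^2 - 2*23*5*cos(240-120)) = 25.865

25.865


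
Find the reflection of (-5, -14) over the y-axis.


Reflection across y-axis: (x, y) -> (-x, y)
(-5, -14) -> (5, -14)

(5, -14)


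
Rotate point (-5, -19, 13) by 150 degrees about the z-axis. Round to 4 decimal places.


x' = -5*cos(150) - -19*sin(150) = 13.8301
y' = -5*sin(150) + -19*cos(150) = 13.9545
z' = 13

(13.8301, 13.9545, 13)


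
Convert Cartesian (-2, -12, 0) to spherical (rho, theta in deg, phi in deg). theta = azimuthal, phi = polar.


rho = sqrt((-2)^2 + (-12)^2 + 0^2) = 12.1655
theta = atan2(-12, -2) = 260.5377 deg
phi = acos(0/12.1655) = 90 deg

rho = 12.1655, theta = 260.5377 deg, phi = 90 deg


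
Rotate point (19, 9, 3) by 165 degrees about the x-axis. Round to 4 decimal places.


x' = 19
y' = 9*cos(165) - 3*sin(165) = -9.4698
z' = 9*sin(165) + 3*cos(165) = -0.5684

(19, -9.4698, -0.5684)


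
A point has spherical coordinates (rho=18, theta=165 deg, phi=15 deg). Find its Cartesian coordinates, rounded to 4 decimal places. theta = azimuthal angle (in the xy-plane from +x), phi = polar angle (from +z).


x = 18 * sin(15) * cos(165) = -4.5
y = 18 * sin(15) * sin(165) = 1.2058
z = 18 * cos(15) = 17.3867

(-4.5, 1.2058, 17.3867)


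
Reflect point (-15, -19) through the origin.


Reflection through origin: (x, y) -> (-x, -y)
(-15, -19) -> (15, 19)

(15, 19)


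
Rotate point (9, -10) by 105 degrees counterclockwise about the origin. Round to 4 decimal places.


x' = 9*cos(105) - -10*sin(105) = 7.3299
y' = 9*sin(105) + -10*cos(105) = 11.2815

(7.3299, 11.2815)


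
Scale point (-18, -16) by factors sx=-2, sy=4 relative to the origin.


Scaling: (x*sx, y*sy) = (-18*-2, -16*4) = (36, -64)

(36, -64)


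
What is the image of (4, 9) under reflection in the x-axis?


Reflection across x-axis: (x, y) -> (x, -y)
(4, 9) -> (4, -9)

(4, -9)


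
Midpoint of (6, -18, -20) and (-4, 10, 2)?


Midpoint = ((6+-4)/2, (-18+10)/2, (-20+2)/2) = (1, -4, -9)

(1, -4, -9)


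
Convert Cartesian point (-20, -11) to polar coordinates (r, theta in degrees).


r = sqrt((-20)^2 + (-11)^2) = 22.8254
theta = atan2(-11, -20) = 208.8108 degrees

r = 22.8254, theta = 208.8108 degrees


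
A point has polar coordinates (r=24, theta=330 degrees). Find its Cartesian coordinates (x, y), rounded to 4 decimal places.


x = 24 * cos(330) = 20.7846
y = 24 * sin(330) = -12

(20.7846, -12)
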